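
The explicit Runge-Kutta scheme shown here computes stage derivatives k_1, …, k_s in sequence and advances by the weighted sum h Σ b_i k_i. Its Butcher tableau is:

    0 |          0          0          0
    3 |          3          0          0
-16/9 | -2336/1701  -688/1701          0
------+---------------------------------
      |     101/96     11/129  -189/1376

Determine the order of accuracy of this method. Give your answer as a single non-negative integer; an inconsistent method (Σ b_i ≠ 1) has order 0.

3

b = (101/96, 11/129, -189/1376)
c = (0, 3, -16/9)
Ac = (0, 0, -688/567)
Σ b_i: 101/96·1 + 11/129·1 + (-189/1376)·1 = 1 ✓
b·c: 11/129·3 + (-189/1376)·(-16/9) = 1/2 ✓
b·c²: 11/129·9 + (-189/1376)·256/81 = 1/3 ✓
b·Ac: (-189/1376)·(-688/567) = 1/6 ✓; 3 stages ⇒ order 3.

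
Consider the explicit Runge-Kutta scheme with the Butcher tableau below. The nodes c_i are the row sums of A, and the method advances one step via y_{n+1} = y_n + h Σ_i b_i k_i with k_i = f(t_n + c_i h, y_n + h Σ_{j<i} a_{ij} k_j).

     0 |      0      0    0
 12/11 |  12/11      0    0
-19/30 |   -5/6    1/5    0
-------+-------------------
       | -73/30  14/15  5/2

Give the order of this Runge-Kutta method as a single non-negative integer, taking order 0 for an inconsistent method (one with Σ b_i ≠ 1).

1

b = (-73/30, 14/15, 5/2)
c = (0, 12/11, -19/30)
Ac = (0, 0, 12/55)
Σ b_i: (-73/30)·1 + 14/15·1 + 5/2·1 = 1 ✓
b·c: 14/15·12/11 + 5/2·(-19/30) = -373/660 ≠ 1/2 ⇒ order 1.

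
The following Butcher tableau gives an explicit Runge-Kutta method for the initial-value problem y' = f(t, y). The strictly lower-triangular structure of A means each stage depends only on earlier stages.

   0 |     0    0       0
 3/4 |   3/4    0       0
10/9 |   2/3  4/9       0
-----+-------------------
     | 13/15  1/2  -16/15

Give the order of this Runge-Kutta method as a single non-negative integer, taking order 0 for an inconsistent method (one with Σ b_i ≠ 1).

0

b = (13/15, 1/2, -16/15)
c = (0, 3/4, 10/9)
Ac = (0, 0, 1/3)
Σ b_i: 13/15·1 + 1/2·1 + (-16/15)·1 = 3/10 ≠ 1 ⇒ order 0.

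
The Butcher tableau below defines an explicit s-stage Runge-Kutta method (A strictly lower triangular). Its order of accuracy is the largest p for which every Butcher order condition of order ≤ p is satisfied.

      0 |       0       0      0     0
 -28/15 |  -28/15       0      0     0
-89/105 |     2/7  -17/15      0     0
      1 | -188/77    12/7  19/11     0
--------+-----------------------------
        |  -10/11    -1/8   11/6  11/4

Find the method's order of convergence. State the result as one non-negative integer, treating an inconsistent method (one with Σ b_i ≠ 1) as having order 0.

0

b = (-10/11, -1/8, 11/6, 11/4)
c = (0, -28/15, -89/105, 1)
Ac = (0, 0, 476/225, -5387/1155)
Σ b_i: (-10/11)·1 + (-1/8)·1 + 11/6·1 + 11/4·1 = 937/264 ≠ 1 ⇒ order 0.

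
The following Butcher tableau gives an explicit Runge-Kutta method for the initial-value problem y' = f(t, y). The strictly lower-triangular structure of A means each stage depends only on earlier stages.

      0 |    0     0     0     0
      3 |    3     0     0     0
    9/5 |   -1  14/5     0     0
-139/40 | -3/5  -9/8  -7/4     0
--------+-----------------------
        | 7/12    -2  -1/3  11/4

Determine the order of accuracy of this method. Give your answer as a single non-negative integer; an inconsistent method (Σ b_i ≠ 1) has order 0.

b = (7/12, -2, -1/3, 11/4)
c = (0, 3, 9/5, -139/40)
Ac = (0, 0, 42/5, -261/40)
Σ b_i: 7/12·1 + (-2)·1 + (-1/3)·1 + 11/4·1 = 1 ✓
b·c: (-2)·3 + (-1/3)·9/5 + 11/4·(-139/40) = -517/32 ≠ 1/2 ⇒ order 1.

1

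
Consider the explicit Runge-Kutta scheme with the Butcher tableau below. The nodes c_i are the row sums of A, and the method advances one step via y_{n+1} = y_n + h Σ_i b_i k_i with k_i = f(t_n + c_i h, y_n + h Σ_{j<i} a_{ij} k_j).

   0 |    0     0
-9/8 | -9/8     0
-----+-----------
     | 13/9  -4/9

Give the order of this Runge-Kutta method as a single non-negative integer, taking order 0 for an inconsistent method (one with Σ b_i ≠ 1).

b = (13/9, -4/9)
c = (0, -9/8)
Σ b_i: 13/9·1 + (-4/9)·1 = 1 ✓
b·c: (-4/9)·(-9/8) = 1/2 ✓; 2 stages ⇒ order 2.

2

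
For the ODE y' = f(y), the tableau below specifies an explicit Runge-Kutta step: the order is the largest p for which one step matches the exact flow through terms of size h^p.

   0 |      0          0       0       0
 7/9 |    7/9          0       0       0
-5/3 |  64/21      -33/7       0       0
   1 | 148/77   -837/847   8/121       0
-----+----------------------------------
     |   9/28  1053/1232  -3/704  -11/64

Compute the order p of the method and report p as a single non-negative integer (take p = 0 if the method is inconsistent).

b = (9/28, 1053/1232, -3/704, -11/64)
c = (0, 7/9, -5/3, 1)
Ac = (0, 0, -11/3, -29/33)
Σ b_i: 9/28·1 + 1053/1232·1 + (-3/704)·1 + (-11/64)·1 = 1 ✓
b·c: 1053/1232·7/9 + (-3/704)·(-5/3) + (-11/64)·1 = 1/2 ✓
b·c²: 1053/1232·49/81 + (-3/704)·25/9 + (-11/64)·1 = 1/3 ✓
b·Ac: (-3/704)·(-11/3) + (-11/64)·(-29/33) = 1/6 ✓
b·c³: 1053/1232·343/729 + (-3/704)·(-125/27) + (-11/64)·1 = 1/4 ✓
b·(c∘Ac): (-3/704)·55/9 + (-11/64)·(-29/33) = 1/8 ✓
b·Ac²: (-3/704)·(-77/27) + (-11/64)·(-41/99) = 1/12 ✓
b·A²c: (-11/64)·(-8/33) = 1/24 ✓; 4 stages ⇒ order 4.

4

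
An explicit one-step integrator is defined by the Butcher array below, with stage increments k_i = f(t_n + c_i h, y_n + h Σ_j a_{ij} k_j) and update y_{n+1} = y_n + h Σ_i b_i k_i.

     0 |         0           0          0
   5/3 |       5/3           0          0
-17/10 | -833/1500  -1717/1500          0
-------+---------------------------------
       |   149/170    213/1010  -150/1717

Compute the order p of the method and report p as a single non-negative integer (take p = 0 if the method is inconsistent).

b = (149/170, 213/1010, -150/1717)
c = (0, 5/3, -17/10)
Ac = (0, 0, -1717/900)
Σ b_i: 149/170·1 + 213/1010·1 + (-150/1717)·1 = 1 ✓
b·c: 213/1010·5/3 + (-150/1717)·(-17/10) = 1/2 ✓
b·c²: 213/1010·25/9 + (-150/1717)·289/100 = 1/3 ✓
b·Ac: (-150/1717)·(-1717/900) = 1/6 ✓; 3 stages ⇒ order 3.

3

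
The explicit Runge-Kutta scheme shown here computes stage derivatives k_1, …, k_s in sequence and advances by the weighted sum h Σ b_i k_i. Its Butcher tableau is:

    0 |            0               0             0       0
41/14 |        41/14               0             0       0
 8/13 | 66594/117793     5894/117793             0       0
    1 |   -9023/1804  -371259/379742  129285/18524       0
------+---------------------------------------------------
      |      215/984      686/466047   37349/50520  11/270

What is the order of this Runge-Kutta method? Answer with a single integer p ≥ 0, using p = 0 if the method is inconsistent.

b = (215/984, 686/466047, 37349/50520, 11/270)
c = (0, 41/14, 8/13, 1)
Ac = (0, 0, 421/2873, 63/44)
Σ b_i: 215/984·1 + 686/466047·1 + 37349/50520·1 + 11/270·1 = 1 ✓
b·c: 686/466047·41/14 + 37349/50520·8/13 + 11/270·1 = 1/2 ✓
b·c²: 686/466047·1681/196 + 37349/50520·64/169 + 11/270·1 = 1/3 ✓
b·Ac: 37349/50520·421/2873 + 11/270·63/44 = 1/6 ✓
b·c³: 686/466047·68921/2744 + 37349/50520·512/2197 + 11/270·1 = 1/4 ✓
b·(c∘Ac): 37349/50520·3368/37349 + 11/270·63/44 = 1/8 ✓
b·Ac²: 37349/50520·17261/40222 + 11/270·(-3537/616) = 1/12 ✓
b·A²c: 11/270·45/44 = 1/24 ✓; 4 stages ⇒ order 4.

4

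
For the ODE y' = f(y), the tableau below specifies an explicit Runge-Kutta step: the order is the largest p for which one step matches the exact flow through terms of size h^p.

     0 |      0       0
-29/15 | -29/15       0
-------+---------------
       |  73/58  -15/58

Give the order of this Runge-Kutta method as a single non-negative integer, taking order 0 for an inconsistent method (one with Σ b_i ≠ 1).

2

b = (73/58, -15/58)
c = (0, -29/15)
Σ b_i: 73/58·1 + (-15/58)·1 = 1 ✓
b·c: (-15/58)·(-29/15) = 1/2 ✓; 2 stages ⇒ order 2.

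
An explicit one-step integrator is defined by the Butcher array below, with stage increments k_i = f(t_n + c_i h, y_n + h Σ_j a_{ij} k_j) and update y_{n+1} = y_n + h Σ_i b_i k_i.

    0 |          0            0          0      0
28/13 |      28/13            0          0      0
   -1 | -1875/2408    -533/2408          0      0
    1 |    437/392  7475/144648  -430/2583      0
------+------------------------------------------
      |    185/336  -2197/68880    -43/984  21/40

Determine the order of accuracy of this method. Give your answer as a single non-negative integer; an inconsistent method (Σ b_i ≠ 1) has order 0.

b = (185/336, -2197/68880, -43/984, 21/40)
c = (0, 28/13, -1, 1)
Ac = (0, 0, -41/86, 5/18)
Σ b_i: 185/336·1 + (-2197/68880)·1 + (-43/984)·1 + 21/40·1 = 1 ✓
b·c: (-2197/68880)·28/13 + (-43/984)·(-1) + 21/40·1 = 1/2 ✓
b·c²: (-2197/68880)·784/169 + (-43/984)·1 + 21/40·1 = 1/3 ✓
b·Ac: (-43/984)·(-41/86) + 21/40·5/18 = 1/6 ✓
b·c³: (-2197/68880)·21952/2197 + (-43/984)·(-1) + 21/40·1 = 1/4 ✓
b·(c∘Ac): (-43/984)·41/86 + 21/40·5/18 = 1/8 ✓
b·Ac²: (-43/984)·(-574/559) + 21/40·20/273 = 1/12 ✓
b·A²c: 21/40·5/63 = 1/24 ✓; 4 stages ⇒ order 4.

4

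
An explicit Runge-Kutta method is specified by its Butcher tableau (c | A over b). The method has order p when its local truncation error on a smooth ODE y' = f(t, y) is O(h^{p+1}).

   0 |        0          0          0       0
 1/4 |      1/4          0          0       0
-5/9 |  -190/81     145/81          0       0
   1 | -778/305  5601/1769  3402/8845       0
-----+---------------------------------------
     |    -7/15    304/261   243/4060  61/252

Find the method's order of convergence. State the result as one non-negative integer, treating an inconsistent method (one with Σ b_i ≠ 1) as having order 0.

b = (-7/15, 304/261, 243/4060, 61/252)
c = (0, 1/4, -5/9, 1)
Ac = (0, 0, 145/324, 141/244)
Σ b_i: (-7/15)·1 + 304/261·1 + 243/4060·1 + 61/252·1 = 1 ✓
b·c: 304/261·1/4 + 243/4060·(-5/9) + 61/252·1 = 1/2 ✓
b·c²: 304/261·1/16 + 243/4060·25/81 + 61/252·1 = 1/3 ✓
b·Ac: 243/4060·145/324 + 61/252·141/244 = 1/6 ✓
b·c³: 304/261·1/64 + 243/4060·(-125/729) + 61/252·1 = 1/4 ✓
b·(c∘Ac): 243/4060·(-725/2916) + 61/252·141/244 = 1/8 ✓
b·Ac²: 243/4060·145/1296 + 61/252·309/976 = 1/12 ✓
b·A²c: 61/252·21/122 = 1/24 ✓; 4 stages ⇒ order 4.

4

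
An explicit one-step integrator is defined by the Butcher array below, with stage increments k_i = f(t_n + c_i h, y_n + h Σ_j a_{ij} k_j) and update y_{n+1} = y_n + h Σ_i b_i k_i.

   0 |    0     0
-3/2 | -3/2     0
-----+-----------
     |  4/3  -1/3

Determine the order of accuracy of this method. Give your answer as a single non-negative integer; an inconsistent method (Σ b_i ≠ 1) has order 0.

2

b = (4/3, -1/3)
c = (0, -3/2)
Σ b_i: 4/3·1 + (-1/3)·1 = 1 ✓
b·c: (-1/3)·(-3/2) = 1/2 ✓; 2 stages ⇒ order 2.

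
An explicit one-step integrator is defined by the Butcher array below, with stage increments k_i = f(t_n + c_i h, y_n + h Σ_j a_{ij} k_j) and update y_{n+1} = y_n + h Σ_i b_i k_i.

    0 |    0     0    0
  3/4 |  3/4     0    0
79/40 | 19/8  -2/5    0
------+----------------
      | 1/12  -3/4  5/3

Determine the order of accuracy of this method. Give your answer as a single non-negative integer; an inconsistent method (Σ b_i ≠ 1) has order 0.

b = (1/12, -3/4, 5/3)
c = (0, 3/4, 79/40)
Ac = (0, 0, -3/10)
Σ b_i: 1/12·1 + (-3/4)·1 + 5/3·1 = 1 ✓
b·c: (-3/4)·3/4 + 5/3·79/40 = 131/48 ≠ 1/2 ⇒ order 1.

1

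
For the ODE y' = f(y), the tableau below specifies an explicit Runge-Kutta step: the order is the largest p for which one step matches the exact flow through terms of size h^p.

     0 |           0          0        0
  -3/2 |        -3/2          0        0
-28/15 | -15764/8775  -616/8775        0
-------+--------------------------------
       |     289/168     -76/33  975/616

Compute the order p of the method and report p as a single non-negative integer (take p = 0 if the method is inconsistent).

3

b = (289/168, -76/33, 975/616)
c = (0, -3/2, -28/15)
Ac = (0, 0, 308/2925)
Σ b_i: 289/168·1 + (-76/33)·1 + 975/616·1 = 1 ✓
b·c: (-76/33)·(-3/2) + 975/616·(-28/15) = 1/2 ✓
b·c²: (-76/33)·9/4 + 975/616·784/225 = 1/3 ✓
b·Ac: 975/616·308/2925 = 1/6 ✓; 3 stages ⇒ order 3.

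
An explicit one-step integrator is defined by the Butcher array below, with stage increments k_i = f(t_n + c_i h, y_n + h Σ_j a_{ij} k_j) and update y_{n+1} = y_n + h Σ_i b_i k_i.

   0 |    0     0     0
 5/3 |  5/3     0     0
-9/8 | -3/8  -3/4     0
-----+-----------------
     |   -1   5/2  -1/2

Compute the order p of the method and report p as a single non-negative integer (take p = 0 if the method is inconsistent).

1

b = (-1, 5/2, -1/2)
c = (0, 5/3, -9/8)
Ac = (0, 0, -5/4)
Σ b_i: (-1)·1 + 5/2·1 + (-1/2)·1 = 1 ✓
b·c: 5/2·5/3 + (-1/2)·(-9/8) = 227/48 ≠ 1/2 ⇒ order 1.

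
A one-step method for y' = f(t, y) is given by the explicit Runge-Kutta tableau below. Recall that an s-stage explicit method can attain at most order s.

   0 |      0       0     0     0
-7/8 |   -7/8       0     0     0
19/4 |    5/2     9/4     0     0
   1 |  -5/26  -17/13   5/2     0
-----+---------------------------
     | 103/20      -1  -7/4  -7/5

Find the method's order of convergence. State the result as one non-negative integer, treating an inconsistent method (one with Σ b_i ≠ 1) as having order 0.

1

b = (103/20, -1, -7/4, -7/5)
c = (0, -7/8, 19/4, 1)
Ac = (0, 0, -63/32, 677/52)
Σ b_i: 103/20·1 + (-1)·1 + (-7/4)·1 + (-7/5)·1 = 1 ✓
b·c: (-1)·(-7/8) + (-7/4)·19/4 + (-7/5)·1 = -707/80 ≠ 1/2 ⇒ order 1.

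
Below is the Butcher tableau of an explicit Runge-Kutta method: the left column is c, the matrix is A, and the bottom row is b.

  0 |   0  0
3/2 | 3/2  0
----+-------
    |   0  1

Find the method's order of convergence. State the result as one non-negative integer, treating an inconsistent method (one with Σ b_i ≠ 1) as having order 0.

1

b = (0, 1)
c = (0, 3/2)
Σ b_i: 1·1 = 1 ✓
b·c: 1·3/2 = 3/2 ≠ 1/2 ⇒ order 1.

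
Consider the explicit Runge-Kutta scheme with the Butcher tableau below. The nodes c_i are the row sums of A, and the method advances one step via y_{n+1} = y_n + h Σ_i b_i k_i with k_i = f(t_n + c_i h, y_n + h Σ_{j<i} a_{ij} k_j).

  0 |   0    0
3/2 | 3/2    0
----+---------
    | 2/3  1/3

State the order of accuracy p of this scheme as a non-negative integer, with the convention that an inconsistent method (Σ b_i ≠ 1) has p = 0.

b = (2/3, 1/3)
c = (0, 3/2)
Σ b_i: 2/3·1 + 1/3·1 = 1 ✓
b·c: 1/3·3/2 = 1/2 ✓; 2 stages ⇒ order 2.

2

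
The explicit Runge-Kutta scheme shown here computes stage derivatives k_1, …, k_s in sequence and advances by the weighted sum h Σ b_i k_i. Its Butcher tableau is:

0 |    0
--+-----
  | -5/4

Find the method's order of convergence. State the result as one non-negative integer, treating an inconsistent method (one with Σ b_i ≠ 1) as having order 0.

0

b = (-5/4)
c = (0)
Σ b_i: (-5/4)·1 = -5/4 ≠ 1 ⇒ order 0.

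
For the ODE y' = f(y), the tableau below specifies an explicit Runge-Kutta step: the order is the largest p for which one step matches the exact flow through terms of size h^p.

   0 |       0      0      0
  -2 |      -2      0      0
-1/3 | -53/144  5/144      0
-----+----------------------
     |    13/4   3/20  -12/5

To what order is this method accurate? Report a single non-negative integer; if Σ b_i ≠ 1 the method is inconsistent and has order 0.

3

b = (13/4, 3/20, -12/5)
c = (0, -2, -1/3)
Ac = (0, 0, -5/72)
Σ b_i: 13/4·1 + 3/20·1 + (-12/5)·1 = 1 ✓
b·c: 3/20·(-2) + (-12/5)·(-1/3) = 1/2 ✓
b·c²: 3/20·4 + (-12/5)·1/9 = 1/3 ✓
b·Ac: (-12/5)·(-5/72) = 1/6 ✓; 3 stages ⇒ order 3.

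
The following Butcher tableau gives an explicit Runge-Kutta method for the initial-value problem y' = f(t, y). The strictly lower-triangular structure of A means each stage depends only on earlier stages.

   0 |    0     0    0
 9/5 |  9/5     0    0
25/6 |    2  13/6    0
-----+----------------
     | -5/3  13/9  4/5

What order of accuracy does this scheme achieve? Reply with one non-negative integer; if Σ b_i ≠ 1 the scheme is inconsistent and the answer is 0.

b = (-5/3, 13/9, 4/5)
c = (0, 9/5, 25/6)
Ac = (0, 0, 39/10)
Σ b_i: (-5/3)·1 + 13/9·1 + 4/5·1 = 26/45 ≠ 1 ⇒ order 0.

0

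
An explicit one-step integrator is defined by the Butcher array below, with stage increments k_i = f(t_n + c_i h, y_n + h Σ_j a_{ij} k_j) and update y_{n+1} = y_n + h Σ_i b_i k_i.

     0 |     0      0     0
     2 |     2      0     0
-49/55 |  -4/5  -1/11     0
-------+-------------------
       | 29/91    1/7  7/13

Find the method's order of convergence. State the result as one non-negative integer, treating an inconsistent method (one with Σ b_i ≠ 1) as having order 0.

1

b = (29/91, 1/7, 7/13)
c = (0, 2, -49/55)
Ac = (0, 0, -2/11)
Σ b_i: 29/91·1 + 1/7·1 + 7/13·1 = 1 ✓
b·c: 1/7·2 + 7/13·(-49/55) = -971/5005 ≠ 1/2 ⇒ order 1.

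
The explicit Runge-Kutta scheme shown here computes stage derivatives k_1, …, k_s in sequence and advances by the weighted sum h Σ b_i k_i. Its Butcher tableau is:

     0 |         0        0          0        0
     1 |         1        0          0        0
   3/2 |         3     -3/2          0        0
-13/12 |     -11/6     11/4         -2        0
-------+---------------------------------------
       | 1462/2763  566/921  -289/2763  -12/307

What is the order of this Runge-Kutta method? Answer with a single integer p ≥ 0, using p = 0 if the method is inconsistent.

3

b = (1462/2763, 566/921, -289/2763, -12/307)
c = (0, 1, 3/2, -13/12)
Ac = (0, 0, -3/2, -1/4)
Σ b_i: 1462/2763·1 + 566/921·1 + (-289/2763)·1 + (-12/307)·1 = 1 ✓
b·c: 566/921·1 + (-289/2763)·3/2 + (-12/307)·(-13/12) = 1/2 ✓
b·c²: 566/921·1 + (-289/2763)·9/4 + (-12/307)·169/144 = 1/3 ✓
b·Ac: (-289/2763)·(-3/2) + (-12/307)·(-1/4) = 1/6 ✓
b·c³: 566/921·1 + (-289/2763)·27/8 + (-12/307)·(-2197/1728) = 13759/44208 ≠ 1/4 ⇒ order 3.
b·(c∘Ac): (-289/2763)·(-9/4) + (-12/307)·13/48 = 69/307 ≠ 1/8
b·Ac²: (-289/2763)·(-3/2) + (-12/307)·(-7/4) = 415/1842 ≠ 1/12
b·A²c: (-12/307)·3 = -36/307 ≠ 1/24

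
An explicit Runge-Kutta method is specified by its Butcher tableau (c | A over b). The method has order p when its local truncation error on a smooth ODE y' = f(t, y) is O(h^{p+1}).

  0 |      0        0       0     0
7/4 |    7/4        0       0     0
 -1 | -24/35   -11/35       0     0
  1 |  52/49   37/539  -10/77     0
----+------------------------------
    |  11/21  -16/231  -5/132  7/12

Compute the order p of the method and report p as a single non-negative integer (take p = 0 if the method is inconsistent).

4

b = (11/21, -16/231, -5/132, 7/12)
c = (0, 7/4, -1, 1)
Ac = (0, 0, -11/20, 1/4)
Σ b_i: 11/21·1 + (-16/231)·1 + (-5/132)·1 + 7/12·1 = 1 ✓
b·c: (-16/231)·7/4 + (-5/132)·(-1) + 7/12·1 = 1/2 ✓
b·c²: (-16/231)·49/16 + (-5/132)·1 + 7/12·1 = 1/3 ✓
b·Ac: (-5/132)·(-11/20) + 7/12·1/4 = 1/6 ✓
b·c³: (-16/231)·343/64 + (-5/132)·(-1) + 7/12·1 = 1/4 ✓
b·(c∘Ac): (-5/132)·11/20 + 7/12·1/4 = 1/8 ✓
b·Ac²: (-5/132)·(-77/80) + 7/12·9/112 = 1/12 ✓
b·A²c: 7/12·1/14 = 1/24 ✓; 4 stages ⇒ order 4.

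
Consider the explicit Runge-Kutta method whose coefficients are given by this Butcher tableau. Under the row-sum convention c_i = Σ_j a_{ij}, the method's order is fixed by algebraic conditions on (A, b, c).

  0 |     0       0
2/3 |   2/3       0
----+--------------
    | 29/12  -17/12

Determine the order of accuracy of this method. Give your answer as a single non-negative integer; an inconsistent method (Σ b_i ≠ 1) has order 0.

1

b = (29/12, -17/12)
c = (0, 2/3)
Σ b_i: 29/12·1 + (-17/12)·1 = 1 ✓
b·c: (-17/12)·2/3 = -17/18 ≠ 1/2 ⇒ order 1.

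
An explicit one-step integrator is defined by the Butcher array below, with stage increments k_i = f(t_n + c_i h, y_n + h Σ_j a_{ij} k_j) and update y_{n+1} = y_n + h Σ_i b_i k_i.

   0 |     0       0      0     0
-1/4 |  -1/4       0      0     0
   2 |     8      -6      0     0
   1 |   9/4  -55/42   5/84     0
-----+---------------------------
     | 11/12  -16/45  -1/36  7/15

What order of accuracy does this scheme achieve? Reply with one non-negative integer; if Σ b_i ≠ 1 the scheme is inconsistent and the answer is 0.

4

b = (11/12, -16/45, -1/36, 7/15)
c = (0, -1/4, 2, 1)
Ac = (0, 0, 3/2, 25/56)
Σ b_i: 11/12·1 + (-16/45)·1 + (-1/36)·1 + 7/15·1 = 1 ✓
b·c: (-16/45)·(-1/4) + (-1/36)·2 + 7/15·1 = 1/2 ✓
b·c²: (-16/45)·1/16 + (-1/36)·4 + 7/15·1 = 1/3 ✓
b·Ac: (-1/36)·3/2 + 7/15·25/56 = 1/6 ✓
b·c³: (-16/45)·(-1/64) + (-1/36)·8 + 7/15·1 = 1/4 ✓
b·(c∘Ac): (-1/36)·3 + 7/15·25/56 = 1/8 ✓
b·Ac²: (-1/36)·(-3/8) + 7/15·5/32 = 1/12 ✓
b·A²c: 7/15·5/56 = 1/24 ✓; 4 stages ⇒ order 4.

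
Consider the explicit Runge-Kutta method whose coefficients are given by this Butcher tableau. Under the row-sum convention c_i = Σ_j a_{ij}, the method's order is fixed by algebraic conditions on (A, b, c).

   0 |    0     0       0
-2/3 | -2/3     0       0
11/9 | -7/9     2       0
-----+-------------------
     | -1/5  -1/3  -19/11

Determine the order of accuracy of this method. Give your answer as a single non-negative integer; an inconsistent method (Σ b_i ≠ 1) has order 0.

0

b = (-1/5, -1/3, -19/11)
c = (0, -2/3, 11/9)
Ac = (0, 0, -4/3)
Σ b_i: (-1/5)·1 + (-1/3)·1 + (-19/11)·1 = -373/165 ≠ 1 ⇒ order 0.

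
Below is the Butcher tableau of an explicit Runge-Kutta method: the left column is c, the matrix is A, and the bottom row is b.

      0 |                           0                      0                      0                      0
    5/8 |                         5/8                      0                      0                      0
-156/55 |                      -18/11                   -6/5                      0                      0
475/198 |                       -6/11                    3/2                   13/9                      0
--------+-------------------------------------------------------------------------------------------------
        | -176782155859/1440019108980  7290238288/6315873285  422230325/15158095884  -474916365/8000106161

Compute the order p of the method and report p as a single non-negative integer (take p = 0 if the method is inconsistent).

b = (-176782155859/1440019108980, 7290238288/6315873285, 422230325/15158095884, -474916365/8000106161)
c = (0, 5/8, -156/55, 475/198)
Ac = (0, 0, -3/4, -8341/2640)
Σ b_i: (-176782155859/1440019108980)·1 + 7290238288/6315873285·1 + 422230325/15158095884·1 + (-474916365/8000106161)·1 = 1 ✓
b·c: 7290238288/6315873285·5/8 + 422230325/15158095884·(-156/55) + (-474916365/8000106161)·475/198 = 1/2 ✓
b·c²: 7290238288/6315873285·25/64 + 422230325/15158095884·24336/3025 + (-474916365/8000106161)·225625/39204 = 1/3 ✓
b·Ac: 422230325/15158095884·(-3/4) + (-474916365/8000106161)·(-8341/2640) = 1/6 ✓
b·c³: 7290238288/6315873285·125/512 + 422230325/15158095884·(-3796416/166375) + (-474916365/8000106161)·107171875/7762392 = -86087715241249/73365184078560 ≠ 1/4 ⇒ order 3.
b·(c∘Ac): 422230325/15158095884·117/55 + (-474916365/8000106161)·(-792395/104544) = 75470562485/148212493088 ≠ 1/8
b·Ac²: 422230325/15158095884·(-15/32) + (-474916365/8000106161)·4726331/387200 = -15579941487653/21120280265040 ≠ 1/12
b·A²c: (-474916365/8000106161)·(-13/12) = 2057970915/32000424644 ≠ 1/24

3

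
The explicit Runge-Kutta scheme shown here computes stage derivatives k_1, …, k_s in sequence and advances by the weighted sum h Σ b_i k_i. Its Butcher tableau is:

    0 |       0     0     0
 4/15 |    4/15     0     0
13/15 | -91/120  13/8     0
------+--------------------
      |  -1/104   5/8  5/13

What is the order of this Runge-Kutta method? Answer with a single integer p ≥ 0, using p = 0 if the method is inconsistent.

3

b = (-1/104, 5/8, 5/13)
c = (0, 4/15, 13/15)
Ac = (0, 0, 13/30)
Σ b_i: (-1/104)·1 + 5/8·1 + 5/13·1 = 1 ✓
b·c: 5/8·4/15 + 5/13·13/15 = 1/2 ✓
b·c²: 5/8·16/225 + 5/13·169/225 = 1/3 ✓
b·Ac: 5/13·13/30 = 1/6 ✓; 3 stages ⇒ order 3.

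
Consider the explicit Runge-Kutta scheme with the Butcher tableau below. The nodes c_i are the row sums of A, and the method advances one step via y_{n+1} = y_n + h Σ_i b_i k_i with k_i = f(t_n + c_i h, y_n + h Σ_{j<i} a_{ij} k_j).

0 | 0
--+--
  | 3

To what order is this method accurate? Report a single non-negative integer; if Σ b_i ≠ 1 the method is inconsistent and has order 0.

0

b = (3)
c = (0)
Σ b_i: 3·1 = 3 ≠ 1 ⇒ order 0.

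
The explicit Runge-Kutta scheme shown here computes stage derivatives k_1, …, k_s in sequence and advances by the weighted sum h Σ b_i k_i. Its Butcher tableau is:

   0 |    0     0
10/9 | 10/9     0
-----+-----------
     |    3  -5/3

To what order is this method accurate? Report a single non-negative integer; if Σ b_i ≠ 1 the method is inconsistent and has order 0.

b = (3, -5/3)
c = (0, 10/9)
Σ b_i: 3·1 + (-5/3)·1 = 4/3 ≠ 1 ⇒ order 0.

0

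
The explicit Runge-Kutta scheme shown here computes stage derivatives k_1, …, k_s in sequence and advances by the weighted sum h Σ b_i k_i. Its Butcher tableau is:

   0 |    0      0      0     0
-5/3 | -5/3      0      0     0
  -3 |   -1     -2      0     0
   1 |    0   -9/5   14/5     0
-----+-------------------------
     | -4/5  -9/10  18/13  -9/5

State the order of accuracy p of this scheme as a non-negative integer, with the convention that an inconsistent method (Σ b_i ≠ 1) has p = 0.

b = (-4/5, -9/10, 18/13, -9/5)
c = (0, -5/3, -3, 1)
Ac = (0, 0, 10/3, -27/5)
Σ b_i: (-4/5)·1 + (-9/10)·1 + 18/13·1 + (-9/5)·1 = -55/26 ≠ 1 ⇒ order 0.

0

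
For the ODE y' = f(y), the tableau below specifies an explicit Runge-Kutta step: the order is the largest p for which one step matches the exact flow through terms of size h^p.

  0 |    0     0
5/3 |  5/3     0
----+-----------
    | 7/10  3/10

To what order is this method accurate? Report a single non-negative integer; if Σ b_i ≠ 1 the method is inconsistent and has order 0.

b = (7/10, 3/10)
c = (0, 5/3)
Σ b_i: 7/10·1 + 3/10·1 = 1 ✓
b·c: 3/10·5/3 = 1/2 ✓; 2 stages ⇒ order 2.

2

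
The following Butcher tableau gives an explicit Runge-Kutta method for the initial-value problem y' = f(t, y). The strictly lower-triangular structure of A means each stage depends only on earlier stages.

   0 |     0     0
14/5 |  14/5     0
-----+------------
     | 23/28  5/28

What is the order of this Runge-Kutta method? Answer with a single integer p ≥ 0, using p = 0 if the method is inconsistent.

b = (23/28, 5/28)
c = (0, 14/5)
Σ b_i: 23/28·1 + 5/28·1 = 1 ✓
b·c: 5/28·14/5 = 1/2 ✓; 2 stages ⇒ order 2.

2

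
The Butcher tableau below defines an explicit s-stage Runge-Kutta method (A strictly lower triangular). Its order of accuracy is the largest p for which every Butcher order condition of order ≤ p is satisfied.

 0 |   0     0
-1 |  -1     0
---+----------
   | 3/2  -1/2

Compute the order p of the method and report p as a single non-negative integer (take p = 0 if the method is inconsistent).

2

b = (3/2, -1/2)
c = (0, -1)
Σ b_i: 3/2·1 + (-1/2)·1 = 1 ✓
b·c: (-1/2)·(-1) = 1/2 ✓; 2 stages ⇒ order 2.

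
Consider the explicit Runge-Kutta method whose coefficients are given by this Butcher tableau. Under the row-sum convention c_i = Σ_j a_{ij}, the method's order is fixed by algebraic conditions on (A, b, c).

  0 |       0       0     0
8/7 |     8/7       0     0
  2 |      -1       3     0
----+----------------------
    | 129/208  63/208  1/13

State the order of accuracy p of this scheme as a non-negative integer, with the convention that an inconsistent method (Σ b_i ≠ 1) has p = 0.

2

b = (129/208, 63/208, 1/13)
c = (0, 8/7, 2)
Ac = (0, 0, 24/7)
Σ b_i: 129/208·1 + 63/208·1 + 1/13·1 = 1 ✓
b·c: 63/208·8/7 + 1/13·2 = 1/2 ✓
b·c²: 63/208·64/49 + 1/13·4 = 64/91 ≠ 1/3 ⇒ order 2.
b·Ac: 1/13·24/7 = 24/91 ≠ 1/6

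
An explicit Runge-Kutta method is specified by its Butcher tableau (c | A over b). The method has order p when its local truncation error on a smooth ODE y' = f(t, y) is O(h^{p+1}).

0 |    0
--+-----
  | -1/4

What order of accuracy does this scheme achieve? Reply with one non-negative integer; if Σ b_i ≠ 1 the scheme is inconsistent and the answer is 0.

b = (-1/4)
c = (0)
Σ b_i: (-1/4)·1 = -1/4 ≠ 1 ⇒ order 0.

0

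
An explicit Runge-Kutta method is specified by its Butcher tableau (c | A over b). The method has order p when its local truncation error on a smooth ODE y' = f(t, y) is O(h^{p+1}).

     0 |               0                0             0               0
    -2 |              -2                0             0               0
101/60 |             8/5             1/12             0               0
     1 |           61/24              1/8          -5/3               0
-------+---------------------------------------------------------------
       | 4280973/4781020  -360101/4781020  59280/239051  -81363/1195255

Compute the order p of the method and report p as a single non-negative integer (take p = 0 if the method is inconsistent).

3

b = (4280973/4781020, -360101/4781020, 59280/239051, -81363/1195255)
c = (0, -2, 101/60, 1)
Ac = (0, 0, -1/6, -55/18)
Σ b_i: 4280973/4781020·1 + (-360101/4781020)·1 + 59280/239051·1 + (-81363/1195255)·1 = 1 ✓
b·c: (-360101/4781020)·(-2) + 59280/239051·101/60 + (-81363/1195255)·1 = 1/2 ✓
b·c²: (-360101/4781020)·4 + 59280/239051·10201/3600 + (-81363/1195255)·1 = 1/3 ✓
b·Ac: 59280/239051·(-1/6) + (-81363/1195255)·(-55/18) = 1/6 ✓
b·c³: (-360101/4781020)·(-8) + 59280/239051·1030301/216000 + (-81363/1195255)·1 = 369475367/215145900 ≠ 1/4 ⇒ order 3.
b·(c∘Ac): 59280/239051·(-101/360) + (-81363/1195255)·(-55/18) = 66181/478102 ≠ 1/8
b·Ac²: 59280/239051·1/3 + (-81363/1195255)·(-9121/2160) = 318506641/860583600 ≠ 1/12
b·A²c: (-81363/1195255)·5/18 = -27121/1434306 ≠ 1/24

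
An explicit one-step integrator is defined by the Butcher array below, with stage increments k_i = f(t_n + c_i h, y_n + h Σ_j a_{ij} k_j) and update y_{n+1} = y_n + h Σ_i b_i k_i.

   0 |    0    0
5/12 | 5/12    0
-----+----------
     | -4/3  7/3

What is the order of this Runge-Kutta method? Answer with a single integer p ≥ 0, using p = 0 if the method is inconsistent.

b = (-4/3, 7/3)
c = (0, 5/12)
Σ b_i: (-4/3)·1 + 7/3·1 = 1 ✓
b·c: 7/3·5/12 = 35/36 ≠ 1/2 ⇒ order 1.

1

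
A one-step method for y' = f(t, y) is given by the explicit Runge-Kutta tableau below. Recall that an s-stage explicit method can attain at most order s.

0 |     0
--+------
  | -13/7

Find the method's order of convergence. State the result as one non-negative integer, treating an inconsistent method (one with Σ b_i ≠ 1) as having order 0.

b = (-13/7)
c = (0)
Σ b_i: (-13/7)·1 = -13/7 ≠ 1 ⇒ order 0.

0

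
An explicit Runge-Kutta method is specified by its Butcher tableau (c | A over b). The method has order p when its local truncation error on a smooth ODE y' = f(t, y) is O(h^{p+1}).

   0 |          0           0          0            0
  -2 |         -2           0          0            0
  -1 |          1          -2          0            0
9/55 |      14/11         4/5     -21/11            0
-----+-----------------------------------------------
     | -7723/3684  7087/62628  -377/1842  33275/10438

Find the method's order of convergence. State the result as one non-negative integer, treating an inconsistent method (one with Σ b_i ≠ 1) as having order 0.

3

b = (-7723/3684, 7087/62628, -377/1842, 33275/10438)
c = (0, -2, -1, 9/55)
Ac = (0, 0, 4, 17/55)
Σ b_i: (-7723/3684)·1 + 7087/62628·1 + (-377/1842)·1 + 33275/10438·1 = 1 ✓
b·c: 7087/62628·(-2) + (-377/1842)·(-1) + 33275/10438·9/55 = 1/2 ✓
b·c²: 7087/62628·4 + (-377/1842)·1 + 33275/10438·81/3025 = 1/3 ✓
b·Ac: (-377/1842)·4 + 33275/10438·17/55 = 1/6 ✓
b·c³: 7087/62628·(-8) + (-377/1842)·(-1) + 33275/10438·729/166375 = -1054/1535 ≠ 1/4 ⇒ order 3.
b·(c∘Ac): (-377/1842)·(-4) + 33275/10438·153/3025 = 1805/1842 ≠ 1/8
b·Ac²: (-377/1842)·(-8) + 33275/10438·71/55 = 180137/31314 ≠ 1/12
b·A²c: 33275/10438·(-84/11) = -127050/5219 ≠ 1/24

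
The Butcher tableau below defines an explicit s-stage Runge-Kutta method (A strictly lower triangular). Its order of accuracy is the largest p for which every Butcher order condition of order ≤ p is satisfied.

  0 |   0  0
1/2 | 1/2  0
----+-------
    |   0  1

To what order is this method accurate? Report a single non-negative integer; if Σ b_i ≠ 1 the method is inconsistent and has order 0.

b = (0, 1)
c = (0, 1/2)
Σ b_i: 1·1 = 1 ✓
b·c: 1·1/2 = 1/2 ✓; 2 stages ⇒ order 2.

2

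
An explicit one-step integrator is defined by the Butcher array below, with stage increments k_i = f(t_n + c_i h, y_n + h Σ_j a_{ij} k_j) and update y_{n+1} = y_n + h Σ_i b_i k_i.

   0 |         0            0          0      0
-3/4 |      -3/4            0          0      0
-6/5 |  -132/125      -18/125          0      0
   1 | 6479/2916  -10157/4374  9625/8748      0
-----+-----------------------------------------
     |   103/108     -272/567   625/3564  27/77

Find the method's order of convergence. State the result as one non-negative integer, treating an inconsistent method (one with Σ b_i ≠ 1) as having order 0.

b = (103/108, -272/567, 625/3564, 27/77)
c = (0, -3/4, -6/5, 1)
Ac = (0, 0, 27/250, 91/216)
Σ b_i: 103/108·1 + (-272/567)·1 + 625/3564·1 + 27/77·1 = 1 ✓
b·c: (-272/567)·(-3/4) + 625/3564·(-6/5) + 27/77·1 = 1/2 ✓
b·c²: (-272/567)·9/16 + 625/3564·36/25 + 27/77·1 = 1/3 ✓
b·Ac: 625/3564·27/250 + 27/77·91/216 = 1/6 ✓
b·c³: (-272/567)·(-27/64) + 625/3564·(-216/125) + 27/77·1 = 1/4 ✓
b·(c∘Ac): 625/3564·(-81/625) + 27/77·91/216 = 1/8 ✓
b·Ac²: 625/3564·(-81/1000) + 27/77·721/2592 = 1/12 ✓
b·A²c: 27/77·77/648 = 1/24 ✓; 4 stages ⇒ order 4.

4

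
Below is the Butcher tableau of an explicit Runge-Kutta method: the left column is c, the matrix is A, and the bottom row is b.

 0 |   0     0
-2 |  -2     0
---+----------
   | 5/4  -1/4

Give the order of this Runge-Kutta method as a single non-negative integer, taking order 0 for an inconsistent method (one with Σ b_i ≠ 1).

b = (5/4, -1/4)
c = (0, -2)
Σ b_i: 5/4·1 + (-1/4)·1 = 1 ✓
b·c: (-1/4)·(-2) = 1/2 ✓; 2 stages ⇒ order 2.

2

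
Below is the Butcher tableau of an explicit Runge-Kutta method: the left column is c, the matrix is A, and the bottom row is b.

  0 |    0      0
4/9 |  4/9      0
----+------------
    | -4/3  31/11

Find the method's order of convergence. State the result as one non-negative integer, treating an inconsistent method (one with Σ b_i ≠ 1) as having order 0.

0

b = (-4/3, 31/11)
c = (0, 4/9)
Σ b_i: (-4/3)·1 + 31/11·1 = 49/33 ≠ 1 ⇒ order 0.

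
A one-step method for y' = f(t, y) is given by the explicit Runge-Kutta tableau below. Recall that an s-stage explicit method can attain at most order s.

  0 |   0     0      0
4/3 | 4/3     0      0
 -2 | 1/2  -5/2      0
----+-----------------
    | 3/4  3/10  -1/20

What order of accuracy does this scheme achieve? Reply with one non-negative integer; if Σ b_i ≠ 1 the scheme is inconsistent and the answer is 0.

b = (3/4, 3/10, -1/20)
c = (0, 4/3, -2)
Ac = (0, 0, -10/3)
Σ b_i: 3/4·1 + 3/10·1 + (-1/20)·1 = 1 ✓
b·c: 3/10·4/3 + (-1/20)·(-2) = 1/2 ✓
b·c²: 3/10·16/9 + (-1/20)·4 = 1/3 ✓
b·Ac: (-1/20)·(-10/3) = 1/6 ✓; 3 stages ⇒ order 3.

3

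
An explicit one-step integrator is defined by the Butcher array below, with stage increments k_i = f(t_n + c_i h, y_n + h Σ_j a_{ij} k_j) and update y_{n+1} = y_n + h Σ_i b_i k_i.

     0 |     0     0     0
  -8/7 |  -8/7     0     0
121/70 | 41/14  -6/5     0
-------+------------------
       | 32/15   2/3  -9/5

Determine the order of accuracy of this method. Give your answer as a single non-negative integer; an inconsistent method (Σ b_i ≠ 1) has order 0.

b = (32/15, 2/3, -9/5)
c = (0, -8/7, 121/70)
Ac = (0, 0, 48/35)
Σ b_i: 32/15·1 + 2/3·1 + (-9/5)·1 = 1 ✓
b·c: 2/3·(-8/7) + (-9/5)·121/70 = -581/150 ≠ 1/2 ⇒ order 1.

1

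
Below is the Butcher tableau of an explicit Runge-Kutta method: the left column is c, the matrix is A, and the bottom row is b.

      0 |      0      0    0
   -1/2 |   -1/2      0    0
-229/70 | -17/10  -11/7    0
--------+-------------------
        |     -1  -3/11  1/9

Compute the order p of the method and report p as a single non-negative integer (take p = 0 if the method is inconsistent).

b = (-1, -3/11, 1/9)
c = (0, -1/2, -229/70)
Ac = (0, 0, 11/14)
Σ b_i: (-1)·1 + (-3/11)·1 + 1/9·1 = -115/99 ≠ 1 ⇒ order 0.

0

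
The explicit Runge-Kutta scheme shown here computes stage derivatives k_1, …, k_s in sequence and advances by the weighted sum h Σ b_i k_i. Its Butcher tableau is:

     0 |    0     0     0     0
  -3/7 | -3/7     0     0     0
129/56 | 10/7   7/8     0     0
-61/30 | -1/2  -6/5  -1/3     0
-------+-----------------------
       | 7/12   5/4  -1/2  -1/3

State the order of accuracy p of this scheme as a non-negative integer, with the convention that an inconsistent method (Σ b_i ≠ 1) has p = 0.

b = (7/12, 5/4, -1/2, -1/3)
c = (0, -3/7, 129/56, -61/30)
Ac = (0, 0, -3/8, -71/280)
Σ b_i: 7/12·1 + 5/4·1 + (-1/2)·1 + (-1/3)·1 = 1 ✓
b·c: 5/4·(-3/7) + (-1/2)·129/56 + (-1/3)·(-61/30) = -727/720 ≠ 1/2 ⇒ order 1.

1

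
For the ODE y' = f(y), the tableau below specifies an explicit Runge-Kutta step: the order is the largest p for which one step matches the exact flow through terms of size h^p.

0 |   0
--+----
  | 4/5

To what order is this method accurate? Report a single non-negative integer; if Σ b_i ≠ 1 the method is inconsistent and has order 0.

0

b = (4/5)
c = (0)
Σ b_i: 4/5·1 = 4/5 ≠ 1 ⇒ order 0.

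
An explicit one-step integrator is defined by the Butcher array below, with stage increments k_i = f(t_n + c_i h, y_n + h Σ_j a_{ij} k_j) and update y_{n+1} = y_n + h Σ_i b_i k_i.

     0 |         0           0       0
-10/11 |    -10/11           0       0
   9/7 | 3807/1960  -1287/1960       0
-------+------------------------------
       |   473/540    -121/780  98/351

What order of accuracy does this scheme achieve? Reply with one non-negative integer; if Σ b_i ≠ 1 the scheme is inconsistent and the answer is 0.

b = (473/540, -121/780, 98/351)
c = (0, -10/11, 9/7)
Ac = (0, 0, 117/196)
Σ b_i: 473/540·1 + (-121/780)·1 + 98/351·1 = 1 ✓
b·c: (-121/780)·(-10/11) + 98/351·9/7 = 1/2 ✓
b·c²: (-121/780)·100/121 + 98/351·81/49 = 1/3 ✓
b·Ac: 98/351·117/196 = 1/6 ✓; 3 stages ⇒ order 3.

3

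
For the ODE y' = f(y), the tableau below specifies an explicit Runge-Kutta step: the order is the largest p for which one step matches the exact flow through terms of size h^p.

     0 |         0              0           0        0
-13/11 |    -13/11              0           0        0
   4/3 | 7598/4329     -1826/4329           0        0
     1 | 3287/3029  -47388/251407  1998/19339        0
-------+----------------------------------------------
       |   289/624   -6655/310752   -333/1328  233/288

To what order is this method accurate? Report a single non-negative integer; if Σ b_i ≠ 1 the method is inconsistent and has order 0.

4

b = (289/624, -6655/310752, -333/1328, 233/288)
c = (0, -13/11, 4/3, 1)
Ac = (0, 0, 166/333, 84/233)
Σ b_i: 289/624·1 + (-6655/310752)·1 + (-333/1328)·1 + 233/288·1 = 1 ✓
b·c: (-6655/310752)·(-13/11) + (-333/1328)·4/3 + 233/288·1 = 1/2 ✓
b·c²: (-6655/310752)·169/121 + (-333/1328)·16/9 + 233/288·1 = 1/3 ✓
b·Ac: (-333/1328)·166/333 + 233/288·84/233 = 1/6 ✓
b·c³: (-6655/310752)·(-2197/1331) + (-333/1328)·64/27 + 233/288·1 = 1/4 ✓
b·(c∘Ac): (-333/1328)·664/999 + 233/288·84/233 = 1/8 ✓
b·Ac²: (-333/1328)·(-2158/3663) + 233/288·(-204/2563) = 1/12 ✓
b·A²c: 233/288·12/233 = 1/24 ✓; 4 stages ⇒ order 4.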